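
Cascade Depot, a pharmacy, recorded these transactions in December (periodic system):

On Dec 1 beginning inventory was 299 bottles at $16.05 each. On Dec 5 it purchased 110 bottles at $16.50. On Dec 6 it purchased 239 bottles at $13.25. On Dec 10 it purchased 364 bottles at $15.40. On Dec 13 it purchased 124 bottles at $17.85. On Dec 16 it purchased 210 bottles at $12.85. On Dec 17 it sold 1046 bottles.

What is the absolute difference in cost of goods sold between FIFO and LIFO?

$510.45

FIFO COGS: 299 @ $16.05 + 110 @ $16.50 + 239 @ $13.25 + 364 @ $15.40 + 34 @ $17.85 = $15,993.20
LIFO COGS: 210 @ $12.85 + 124 @ $17.85 + 364 @ $15.40 + 239 @ $13.25 + 109 @ $16.50 = $15,482.75
Difference = |$15,993.20 − $15,482.75| = $510.45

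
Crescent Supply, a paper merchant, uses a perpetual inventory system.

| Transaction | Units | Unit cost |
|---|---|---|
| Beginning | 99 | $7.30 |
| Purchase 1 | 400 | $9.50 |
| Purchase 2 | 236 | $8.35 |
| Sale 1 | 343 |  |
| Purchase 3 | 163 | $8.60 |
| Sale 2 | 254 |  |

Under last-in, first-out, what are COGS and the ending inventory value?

COGS = $5,253.40; ending inventory = $2,641.70

Sale 1 (343) [LIFO — newest first]: 236 @ $8.35 + 107 @ $9.50 = $2,987.10
Sale 2 (254) [LIFO — newest first]: 163 @ $8.60 + 91 @ $9.50 = $2,266.30
Total COGS = $2,987.10 + $2,266.30 = $5,253.40
Ending inventory: 99 @ $7.30 + 202 @ $9.50 = $2,641.70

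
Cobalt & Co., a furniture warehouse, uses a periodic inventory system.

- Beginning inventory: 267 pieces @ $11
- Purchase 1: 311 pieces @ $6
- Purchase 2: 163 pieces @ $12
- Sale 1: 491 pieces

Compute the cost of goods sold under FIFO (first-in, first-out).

COGS = $4,281

Sale 1 (491) [FIFO — oldest first]: 267 @ $11 + 224 @ $6 = $4,281
Ending inventory: 87 @ $6 + 163 @ $12 = $2,478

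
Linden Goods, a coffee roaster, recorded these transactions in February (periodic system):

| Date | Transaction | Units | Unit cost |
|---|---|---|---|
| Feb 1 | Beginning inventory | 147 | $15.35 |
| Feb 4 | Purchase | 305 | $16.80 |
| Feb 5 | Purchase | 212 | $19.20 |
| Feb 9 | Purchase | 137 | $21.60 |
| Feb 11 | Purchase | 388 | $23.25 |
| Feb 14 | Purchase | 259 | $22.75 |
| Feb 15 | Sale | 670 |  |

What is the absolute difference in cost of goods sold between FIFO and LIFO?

$3,829.60

FIFO COGS: 147 @ $15.35 + 305 @ $16.80 + 212 @ $19.20 + 6 @ $21.60 = $11,580.45
LIFO COGS: 259 @ $22.75 + 388 @ $23.25 + 23 @ $21.60 = $15,410.05
Difference = |$11,580.45 − $15,410.05| = $3,829.60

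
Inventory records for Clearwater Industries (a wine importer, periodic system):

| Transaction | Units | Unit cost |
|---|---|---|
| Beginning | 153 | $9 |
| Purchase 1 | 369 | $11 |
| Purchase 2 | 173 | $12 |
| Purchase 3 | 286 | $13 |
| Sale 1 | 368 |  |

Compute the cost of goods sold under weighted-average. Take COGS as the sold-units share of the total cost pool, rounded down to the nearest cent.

Sale 1, sell 368: 368/981 × $11,230.00 → $4,212.68
Ending inventory (cost pool remaining) = $7,017.32
Check: goods available $11,230.00 = COGS $4,212.68 + ending $7,017.32

COGS = $4,212.68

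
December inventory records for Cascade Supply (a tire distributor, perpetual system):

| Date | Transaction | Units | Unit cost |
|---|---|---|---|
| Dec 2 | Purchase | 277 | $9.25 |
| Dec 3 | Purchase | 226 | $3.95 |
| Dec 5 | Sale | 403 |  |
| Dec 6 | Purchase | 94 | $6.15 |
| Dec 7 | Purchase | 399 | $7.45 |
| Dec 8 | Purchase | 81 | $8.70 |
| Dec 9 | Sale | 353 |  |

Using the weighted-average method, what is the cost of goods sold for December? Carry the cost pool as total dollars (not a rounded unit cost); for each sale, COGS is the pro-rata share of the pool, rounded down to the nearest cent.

After Dec 2: 277 on hand, pool $2,562.25 (≈ $9.2500 each)
After Dec 3: 503 on hand, pool $3,454.95 (≈ $6.8687 each)
Dec 5, sell 403: 403/503 × $3,454.95 → $2,768.08
After Dec 6: 194 on hand, pool $1,264.97 (≈ $6.5205 each)
After Dec 7: 593 on hand, pool $4,237.52 (≈ $7.1459 each)
After Dec 8: 674 on hand, pool $4,942.22 (≈ $7.3327 each)
Dec 9, sell 353: 353/674 × $4,942.22 → $2,588.43
Total COGS = $2,768.08 + $2,588.43 = $5,356.51
Ending inventory (cost pool remaining) = $2,353.79

COGS = $5,356.51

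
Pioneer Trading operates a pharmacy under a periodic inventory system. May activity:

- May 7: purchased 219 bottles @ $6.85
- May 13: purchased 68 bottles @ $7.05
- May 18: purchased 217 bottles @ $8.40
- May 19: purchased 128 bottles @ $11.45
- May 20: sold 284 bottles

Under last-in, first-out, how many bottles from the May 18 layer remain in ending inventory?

61

May 20, 284 sold [LIFO — newest first]: 128 @ $11.45 + 156 @ $8.40 = $2,776.00
Ending inventory: 219 @ $6.85 + 68 @ $7.05 + 61 @ $8.40 = $2,491.95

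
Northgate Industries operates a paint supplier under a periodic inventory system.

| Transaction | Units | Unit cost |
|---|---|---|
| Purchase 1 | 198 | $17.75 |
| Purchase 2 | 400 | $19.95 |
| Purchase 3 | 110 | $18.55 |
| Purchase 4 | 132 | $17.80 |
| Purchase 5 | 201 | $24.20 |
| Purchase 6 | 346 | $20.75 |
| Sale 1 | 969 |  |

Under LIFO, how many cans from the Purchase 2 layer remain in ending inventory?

220

Sale 1 (969) [LIFO — newest first]: 346 @ $20.75 + 201 @ $24.20 + 132 @ $17.80 + 110 @ $18.55 + 180 @ $19.95 = $20,024.80
Ending inventory: 198 @ $17.75 + 220 @ $19.95 = $7,903.50
Check: goods available $27,928.30 = COGS $20,024.80 + ending $7,903.50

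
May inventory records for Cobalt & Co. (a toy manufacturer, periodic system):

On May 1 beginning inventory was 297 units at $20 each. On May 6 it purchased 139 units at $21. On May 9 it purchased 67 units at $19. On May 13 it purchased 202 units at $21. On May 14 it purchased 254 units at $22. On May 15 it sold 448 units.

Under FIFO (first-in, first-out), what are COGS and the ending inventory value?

COGS = $9,087; ending inventory = $10,875

May 15, 448 sold [FIFO — oldest first]: 297 @ $20 + 139 @ $21 + 12 @ $19 = $9,087
Ending inventory: 55 @ $19 + 202 @ $21 + 254 @ $22 = $10,875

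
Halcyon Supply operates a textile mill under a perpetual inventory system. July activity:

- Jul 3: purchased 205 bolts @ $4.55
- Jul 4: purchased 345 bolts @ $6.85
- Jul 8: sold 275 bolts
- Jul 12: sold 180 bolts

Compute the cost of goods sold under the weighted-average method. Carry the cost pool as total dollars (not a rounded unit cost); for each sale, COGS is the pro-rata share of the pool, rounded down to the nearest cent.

COGS = $2,726.69

After Jul 3: 205 on hand, pool $932.75 (≈ $4.5500 each)
After Jul 4: 550 on hand, pool $3,296.00 (≈ $5.9927 each)
Jul 8, sell 275: 275/550 × $3,296.00 → $1,648.00
Jul 12, sell 180: 180/275 × $1,648.00 → $1,078.69
Total COGS = $1,648.00 + $1,078.69 = $2,726.69
Ending inventory (cost pool remaining) = $569.31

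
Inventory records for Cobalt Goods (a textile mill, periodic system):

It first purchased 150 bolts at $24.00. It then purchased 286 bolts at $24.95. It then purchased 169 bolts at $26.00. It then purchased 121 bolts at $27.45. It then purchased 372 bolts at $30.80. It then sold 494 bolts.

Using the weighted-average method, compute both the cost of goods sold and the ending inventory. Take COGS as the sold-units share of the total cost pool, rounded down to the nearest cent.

COGS = $13,456.21; ending inventory = $16,452.54

Sale 1, sell 494: 494/1098 × $29,908.75 → $13,456.21
Ending inventory (cost pool remaining) = $16,452.54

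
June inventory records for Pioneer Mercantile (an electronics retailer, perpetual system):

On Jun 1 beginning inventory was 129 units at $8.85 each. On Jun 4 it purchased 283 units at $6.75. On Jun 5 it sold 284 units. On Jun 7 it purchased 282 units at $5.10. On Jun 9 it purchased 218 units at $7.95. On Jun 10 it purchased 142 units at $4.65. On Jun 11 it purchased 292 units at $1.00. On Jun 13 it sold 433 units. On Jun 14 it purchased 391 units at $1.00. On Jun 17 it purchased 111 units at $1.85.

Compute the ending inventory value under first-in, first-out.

Jun 5, 284 sold [FIFO — oldest first]: 129 @ $8.85 + 155 @ $6.75 = $2,187.90
Jun 13, 433 sold [FIFO — oldest first]: 128 @ $6.75 + 282 @ $5.10 + 23 @ $7.95 = $2,485.05
Total COGS = $2,187.90 + $2,485.05 = $4,672.95
Ending inventory: 195 @ $7.95 + 142 @ $4.65 + 292 @ $1.00 + 391 @ $1.00 + 111 @ $1.85 = $3,098.90

Ending inventory = $3,098.90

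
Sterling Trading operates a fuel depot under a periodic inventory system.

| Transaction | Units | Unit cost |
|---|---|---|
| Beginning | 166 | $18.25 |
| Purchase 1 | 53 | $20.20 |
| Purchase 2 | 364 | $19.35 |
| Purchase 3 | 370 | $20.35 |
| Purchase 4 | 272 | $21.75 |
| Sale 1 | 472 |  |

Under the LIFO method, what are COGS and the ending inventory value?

COGS = $9,986.00; ending inventory = $14,603.00

Sale 1 (472) [LIFO — newest first]: 272 @ $21.75 + 200 @ $20.35 = $9,986.00
Ending inventory: 166 @ $18.25 + 53 @ $20.20 + 364 @ $19.35 + 170 @ $20.35 = $14,603.00
Check: goods available $24,589.00 = COGS $9,986.00 + ending $14,603.00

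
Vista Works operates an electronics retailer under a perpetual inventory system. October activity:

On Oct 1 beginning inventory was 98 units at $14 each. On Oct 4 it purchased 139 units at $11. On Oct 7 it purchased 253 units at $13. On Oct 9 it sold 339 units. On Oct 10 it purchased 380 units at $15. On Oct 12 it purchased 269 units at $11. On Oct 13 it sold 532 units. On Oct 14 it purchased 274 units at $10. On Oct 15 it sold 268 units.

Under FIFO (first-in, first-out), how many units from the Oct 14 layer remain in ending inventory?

274

Oct 9, 339 sold [FIFO — oldest first]: 98 @ $14 + 139 @ $11 + 102 @ $13 = $4,227
Oct 13, 532 sold [FIFO — oldest first]: 151 @ $13 + 380 @ $15 + 1 @ $11 = $7,674
Oct 15, 268 sold [FIFO — oldest first]: 268 @ $11 = $2,948
Total COGS = $4,227 + $7,674 + $2,948 = $14,849
Ending inventory: 274 @ $10 = $2,740
Check: goods available $17,589 = COGS $14,849 + ending $2,740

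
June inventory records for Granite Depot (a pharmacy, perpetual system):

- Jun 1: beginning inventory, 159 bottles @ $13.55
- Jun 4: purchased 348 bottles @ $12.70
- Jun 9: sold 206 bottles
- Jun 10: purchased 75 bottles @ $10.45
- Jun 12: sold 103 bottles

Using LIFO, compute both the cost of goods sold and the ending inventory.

COGS = $3,755.55; ending inventory = $3,602.25

Jun 9, 206 sold [LIFO — newest first]: 206 @ $12.70 = $2,616.20
Jun 12, 103 sold [LIFO — newest first]: 75 @ $10.45 + 28 @ $12.70 = $1,139.35
Total COGS = $2,616.20 + $1,139.35 = $3,755.55
Ending inventory: 159 @ $13.55 + 114 @ $12.70 = $3,602.25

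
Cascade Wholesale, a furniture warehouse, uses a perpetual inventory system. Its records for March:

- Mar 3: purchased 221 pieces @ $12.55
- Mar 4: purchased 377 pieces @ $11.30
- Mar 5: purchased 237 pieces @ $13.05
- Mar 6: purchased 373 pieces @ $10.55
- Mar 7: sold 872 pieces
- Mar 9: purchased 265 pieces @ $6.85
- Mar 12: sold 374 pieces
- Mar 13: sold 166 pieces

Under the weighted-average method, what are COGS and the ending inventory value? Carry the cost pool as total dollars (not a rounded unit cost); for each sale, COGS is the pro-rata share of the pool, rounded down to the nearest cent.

After Mar 3: 221 on hand, pool $2,773.55 (≈ $12.5500 each)
After Mar 4: 598 on hand, pool $7,033.65 (≈ $11.7620 each)
After Mar 5: 835 on hand, pool $10,126.50 (≈ $12.1275 each)
After Mar 6: 1208 on hand, pool $14,061.65 (≈ $11.6404 each)
Mar 7, sell 872: 872/1208 × $14,061.65 → $10,150.46
After Mar 9: 601 on hand, pool $5,726.44 (≈ $9.5282 each)
Mar 12, sell 374: 374/601 × $5,726.44 → $3,563.54
Mar 13, sell 166: 166/227 × $2,162.90 → $1,581.68
Total COGS = $10,150.46 + $3,563.54 + $1,581.68 = $15,295.68
Ending inventory (cost pool remaining) = $581.22
Check: goods available $15,876.90 = COGS $15,295.68 + ending $581.22

COGS = $15,295.68; ending inventory = $581.22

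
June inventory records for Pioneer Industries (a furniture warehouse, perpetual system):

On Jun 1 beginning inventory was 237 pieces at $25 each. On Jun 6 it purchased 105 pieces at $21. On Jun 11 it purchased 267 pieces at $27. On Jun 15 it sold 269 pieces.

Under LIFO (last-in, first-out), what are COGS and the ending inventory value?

Jun 15, 269 sold [LIFO — newest first]: 267 @ $27 + 2 @ $21 = $7,251
Ending inventory: 237 @ $25 + 103 @ $21 = $8,088
Check: goods available $15,339 = COGS $7,251 + ending $8,088

COGS = $7,251; ending inventory = $8,088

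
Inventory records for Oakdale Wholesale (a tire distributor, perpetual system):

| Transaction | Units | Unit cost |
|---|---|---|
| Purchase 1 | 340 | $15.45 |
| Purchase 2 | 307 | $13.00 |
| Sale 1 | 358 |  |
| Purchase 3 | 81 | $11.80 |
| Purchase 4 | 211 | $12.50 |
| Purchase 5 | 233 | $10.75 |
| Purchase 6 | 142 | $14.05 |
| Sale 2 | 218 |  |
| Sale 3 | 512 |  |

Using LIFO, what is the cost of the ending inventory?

Ending inventory = $3,491.70

Sale 1 (358) [LIFO — newest first]: 307 @ $13.00 + 51 @ $15.45 = $4,778.95
Sale 2 (218) [LIFO — newest first]: 142 @ $14.05 + 76 @ $10.75 = $2,812.10
Sale 3 (512) [LIFO — newest first]: 157 @ $10.75 + 211 @ $12.50 + 81 @ $11.80 + 63 @ $15.45 = $6,254.40
Total COGS = $4,778.95 + $2,812.10 + $6,254.40 = $13,845.45
Ending inventory: 226 @ $15.45 = $3,491.70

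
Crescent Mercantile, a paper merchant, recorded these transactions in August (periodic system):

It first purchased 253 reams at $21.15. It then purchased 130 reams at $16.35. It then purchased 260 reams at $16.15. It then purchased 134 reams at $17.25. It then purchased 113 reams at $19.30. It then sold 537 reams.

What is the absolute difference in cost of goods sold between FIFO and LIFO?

$781.65

FIFO COGS: 253 @ $21.15 + 130 @ $16.35 + 154 @ $16.15 = $9,963.55
LIFO COGS: 113 @ $19.30 + 134 @ $17.25 + 260 @ $16.15 + 30 @ $16.35 = $9,181.90
Difference = |$9,963.55 − $9,181.90| = $781.65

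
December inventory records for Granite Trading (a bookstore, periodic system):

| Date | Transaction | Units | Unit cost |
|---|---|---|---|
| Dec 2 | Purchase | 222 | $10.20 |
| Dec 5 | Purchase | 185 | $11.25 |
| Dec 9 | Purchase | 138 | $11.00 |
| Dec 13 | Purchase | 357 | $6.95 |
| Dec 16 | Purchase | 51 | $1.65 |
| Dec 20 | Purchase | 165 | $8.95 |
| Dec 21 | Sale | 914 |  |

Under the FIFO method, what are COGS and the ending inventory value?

COGS = $8,364.60; ending inventory = $1,541.10

Dec 21, 914 sold [FIFO — oldest first]: 222 @ $10.20 + 185 @ $11.25 + 138 @ $11.00 + 357 @ $6.95 + 12 @ $1.65 = $8,364.60
Ending inventory: 39 @ $1.65 + 165 @ $8.95 = $1,541.10
Check: goods available $9,905.70 = COGS $8,364.60 + ending $1,541.10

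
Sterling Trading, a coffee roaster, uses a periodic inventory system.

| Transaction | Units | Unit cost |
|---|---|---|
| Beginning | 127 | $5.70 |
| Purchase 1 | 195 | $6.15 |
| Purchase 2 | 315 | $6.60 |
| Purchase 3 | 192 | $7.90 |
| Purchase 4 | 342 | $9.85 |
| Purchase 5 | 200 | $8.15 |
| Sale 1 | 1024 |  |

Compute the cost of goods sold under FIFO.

Sale 1 (1024) [FIFO — oldest first]: 127 @ $5.70 + 195 @ $6.15 + 315 @ $6.60 + 192 @ $7.90 + 195 @ $9.85 = $7,439.70
Ending inventory: 147 @ $9.85 + 200 @ $8.15 = $3,077.95
Check: goods available $10,517.65 = COGS $7,439.70 + ending $3,077.95

COGS = $7,439.70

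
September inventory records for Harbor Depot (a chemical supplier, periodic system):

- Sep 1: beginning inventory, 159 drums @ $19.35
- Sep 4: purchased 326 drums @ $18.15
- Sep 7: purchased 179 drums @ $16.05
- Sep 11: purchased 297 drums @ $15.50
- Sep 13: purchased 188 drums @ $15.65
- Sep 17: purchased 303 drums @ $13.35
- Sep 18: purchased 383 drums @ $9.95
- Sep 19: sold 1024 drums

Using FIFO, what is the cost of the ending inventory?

Ending inventory = $9,812.15

Sep 19, 1024 sold [FIFO — oldest first]: 159 @ $19.35 + 326 @ $18.15 + 179 @ $16.05 + 297 @ $15.50 + 63 @ $15.65 = $17,455.95
Ending inventory: 125 @ $15.65 + 303 @ $13.35 + 383 @ $9.95 = $9,812.15
Check: goods available $27,268.10 = COGS $17,455.95 + ending $9,812.15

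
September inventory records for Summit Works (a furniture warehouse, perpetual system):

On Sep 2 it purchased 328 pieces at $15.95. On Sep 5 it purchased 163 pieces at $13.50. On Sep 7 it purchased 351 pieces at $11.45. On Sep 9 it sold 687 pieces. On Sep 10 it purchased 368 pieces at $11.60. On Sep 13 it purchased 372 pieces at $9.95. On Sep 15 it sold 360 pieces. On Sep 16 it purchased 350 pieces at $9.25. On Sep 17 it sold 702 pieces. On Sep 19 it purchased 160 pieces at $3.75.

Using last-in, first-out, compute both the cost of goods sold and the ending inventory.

Sep 9, 687 sold [LIFO — newest first]: 351 @ $11.45 + 163 @ $13.50 + 173 @ $15.95 = $8,978.80
Sep 15, 360 sold [LIFO — newest first]: 360 @ $9.95 = $3,582.00
Sep 17, 702 sold [LIFO — newest first]: 350 @ $9.25 + 12 @ $9.95 + 340 @ $11.60 = $7,300.90
Total COGS = $8,978.80 + $3,582.00 + $7,300.90 = $19,861.70
Ending inventory: 155 @ $15.95 + 28 @ $11.60 + 160 @ $3.75 = $3,397.05
Check: goods available $23,258.75 = COGS $19,861.70 + ending $3,397.05

COGS = $19,861.70; ending inventory = $3,397.05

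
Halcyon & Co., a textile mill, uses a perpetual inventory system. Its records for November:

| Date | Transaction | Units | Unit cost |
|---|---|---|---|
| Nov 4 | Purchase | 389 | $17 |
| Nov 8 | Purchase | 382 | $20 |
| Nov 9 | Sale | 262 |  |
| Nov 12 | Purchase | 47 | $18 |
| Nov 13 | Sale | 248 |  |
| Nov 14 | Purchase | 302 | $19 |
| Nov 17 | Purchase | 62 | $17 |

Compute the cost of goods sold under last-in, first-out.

COGS = $9,863

Nov 9, 262 sold [LIFO — newest first]: 262 @ $20 = $5,240
Nov 13, 248 sold [LIFO — newest first]: 47 @ $18 + 120 @ $20 + 81 @ $17 = $4,623
Total COGS = $5,240 + $4,623 = $9,863
Ending inventory: 308 @ $17 + 302 @ $19 + 62 @ $17 = $12,028
Check: goods available $21,891 = COGS $9,863 + ending $12,028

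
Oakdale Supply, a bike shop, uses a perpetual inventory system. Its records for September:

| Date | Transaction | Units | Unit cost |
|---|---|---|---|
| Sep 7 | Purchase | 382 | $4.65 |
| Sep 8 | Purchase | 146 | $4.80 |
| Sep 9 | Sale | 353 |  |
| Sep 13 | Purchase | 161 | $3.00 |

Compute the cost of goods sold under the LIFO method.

COGS = $1,663.35

Sep 9, 353 sold [LIFO — newest first]: 146 @ $4.80 + 207 @ $4.65 = $1,663.35
Ending inventory: 175 @ $4.65 + 161 @ $3.00 = $1,296.75
Check: goods available $2,960.10 = COGS $1,663.35 + ending $1,296.75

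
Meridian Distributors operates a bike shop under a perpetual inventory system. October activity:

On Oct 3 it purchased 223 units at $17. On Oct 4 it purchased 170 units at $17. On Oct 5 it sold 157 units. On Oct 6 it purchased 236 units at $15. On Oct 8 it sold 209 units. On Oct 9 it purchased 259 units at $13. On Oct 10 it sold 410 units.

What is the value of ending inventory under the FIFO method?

Ending inventory = $1,456

Oct 5, 157 sold [FIFO — oldest first]: 157 @ $17 = $2,669
Oct 8, 209 sold [FIFO — oldest first]: 66 @ $17 + 143 @ $17 = $3,553
Oct 10, 410 sold [FIFO — oldest first]: 27 @ $17 + 236 @ $15 + 147 @ $13 = $5,910
Total COGS = $2,669 + $3,553 + $5,910 = $12,132
Ending inventory: 112 @ $13 = $1,456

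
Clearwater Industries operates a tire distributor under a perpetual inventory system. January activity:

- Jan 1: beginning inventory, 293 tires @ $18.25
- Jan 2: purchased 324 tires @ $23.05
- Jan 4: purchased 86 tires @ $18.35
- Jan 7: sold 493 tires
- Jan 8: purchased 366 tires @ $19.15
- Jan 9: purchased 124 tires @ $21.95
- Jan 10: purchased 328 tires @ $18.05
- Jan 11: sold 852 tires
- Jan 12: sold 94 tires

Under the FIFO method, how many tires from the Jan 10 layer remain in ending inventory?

82

Jan 7, 493 sold [FIFO — oldest first]: 293 @ $18.25 + 200 @ $23.05 = $9,957.25
Jan 11, 852 sold [FIFO — oldest first]: 124 @ $23.05 + 86 @ $18.35 + 366 @ $19.15 + 124 @ $21.95 + 152 @ $18.05 = $16,910.60
Jan 12, 94 sold [FIFO — oldest first]: 94 @ $18.05 = $1,696.70
Total COGS = $9,957.25 + $16,910.60 + $1,696.70 = $28,564.55
Ending inventory: 82 @ $18.05 = $1,480.10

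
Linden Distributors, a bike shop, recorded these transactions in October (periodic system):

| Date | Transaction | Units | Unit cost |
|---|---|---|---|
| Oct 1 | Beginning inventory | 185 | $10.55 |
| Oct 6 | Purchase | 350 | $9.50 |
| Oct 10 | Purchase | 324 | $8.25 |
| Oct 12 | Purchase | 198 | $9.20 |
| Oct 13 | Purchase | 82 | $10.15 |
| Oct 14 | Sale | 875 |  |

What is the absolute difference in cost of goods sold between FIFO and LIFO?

FIFO COGS: 185 @ $10.55 + 350 @ $9.50 + 324 @ $8.25 + 16 @ $9.20 = $8,096.95
LIFO COGS: 82 @ $10.15 + 198 @ $9.20 + 324 @ $8.25 + 271 @ $9.50 = $7,901.40
Difference = |$8,096.95 − $7,901.40| = $195.55

$195.55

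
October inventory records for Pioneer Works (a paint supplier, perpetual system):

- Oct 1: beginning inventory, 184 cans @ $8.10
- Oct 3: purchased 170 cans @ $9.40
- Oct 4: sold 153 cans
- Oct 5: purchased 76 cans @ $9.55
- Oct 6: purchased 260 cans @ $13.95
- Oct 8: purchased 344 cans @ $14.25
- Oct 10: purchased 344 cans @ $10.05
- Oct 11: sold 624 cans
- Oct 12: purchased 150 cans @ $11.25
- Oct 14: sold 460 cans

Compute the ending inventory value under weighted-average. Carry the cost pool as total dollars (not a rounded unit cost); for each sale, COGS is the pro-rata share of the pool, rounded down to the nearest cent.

Ending inventory = $3,403.85

After Oct 1: 184 on hand, pool $1,490.40 (≈ $8.1000 each)
After Oct 3: 354 on hand, pool $3,088.40 (≈ $8.7243 each)
Oct 4, sell 153: 153/354 × $3,088.40 → $1,334.81
After Oct 5: 277 on hand, pool $2,479.39 (≈ $8.9509 each)
After Oct 6: 537 on hand, pool $6,106.39 (≈ $11.3713 each)
After Oct 8: 881 on hand, pool $11,008.39 (≈ $12.4953 each)
After Oct 10: 1225 on hand, pool $14,465.59 (≈ $11.8086 each)
Oct 11, sell 624: 624/1225 × $14,465.59 → $7,368.59
After Oct 12: 751 on hand, pool $8,784.50 (≈ $11.6971 each)
Oct 14, sell 460: 460/751 × $8,784.50 → $5,380.65
Total COGS = $1,334.81 + $7,368.59 + $5,380.65 = $14,084.05
Ending inventory (cost pool remaining) = $3,403.85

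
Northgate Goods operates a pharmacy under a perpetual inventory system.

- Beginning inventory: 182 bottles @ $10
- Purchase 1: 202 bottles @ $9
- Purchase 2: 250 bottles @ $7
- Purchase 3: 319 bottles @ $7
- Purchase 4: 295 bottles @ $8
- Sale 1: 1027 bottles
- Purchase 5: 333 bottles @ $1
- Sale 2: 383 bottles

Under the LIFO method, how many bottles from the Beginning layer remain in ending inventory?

Sale 1 (1027) [LIFO — newest first]: 295 @ $8 + 319 @ $7 + 250 @ $7 + 163 @ $9 = $7,810
Sale 2 (383) [LIFO — newest first]: 333 @ $1 + 39 @ $9 + 11 @ $10 = $794
Total COGS = $7,810 + $794 = $8,604
Ending inventory: 171 @ $10 = $1,710

171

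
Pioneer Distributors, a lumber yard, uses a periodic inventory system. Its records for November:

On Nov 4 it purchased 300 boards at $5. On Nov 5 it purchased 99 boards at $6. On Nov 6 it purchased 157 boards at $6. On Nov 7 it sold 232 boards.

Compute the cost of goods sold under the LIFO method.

Nov 7, 232 sold [LIFO — newest first]: 157 @ $6 + 75 @ $6 = $1,392
Ending inventory: 300 @ $5 + 24 @ $6 = $1,644
Check: goods available $3,036 = COGS $1,392 + ending $1,644

COGS = $1,392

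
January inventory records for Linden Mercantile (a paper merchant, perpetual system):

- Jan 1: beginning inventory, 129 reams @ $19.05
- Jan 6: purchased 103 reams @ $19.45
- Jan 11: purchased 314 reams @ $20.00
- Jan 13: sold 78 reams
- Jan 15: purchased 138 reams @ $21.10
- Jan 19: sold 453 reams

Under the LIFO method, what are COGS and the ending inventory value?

Jan 13, 78 sold [LIFO — newest first]: 78 @ $20.00 = $1,560.00
Jan 19, 453 sold [LIFO — newest first]: 138 @ $21.10 + 236 @ $20.00 + 79 @ $19.45 = $9,168.35
Total COGS = $1,560.00 + $9,168.35 = $10,728.35
Ending inventory: 129 @ $19.05 + 24 @ $19.45 = $2,924.25

COGS = $10,728.35; ending inventory = $2,924.25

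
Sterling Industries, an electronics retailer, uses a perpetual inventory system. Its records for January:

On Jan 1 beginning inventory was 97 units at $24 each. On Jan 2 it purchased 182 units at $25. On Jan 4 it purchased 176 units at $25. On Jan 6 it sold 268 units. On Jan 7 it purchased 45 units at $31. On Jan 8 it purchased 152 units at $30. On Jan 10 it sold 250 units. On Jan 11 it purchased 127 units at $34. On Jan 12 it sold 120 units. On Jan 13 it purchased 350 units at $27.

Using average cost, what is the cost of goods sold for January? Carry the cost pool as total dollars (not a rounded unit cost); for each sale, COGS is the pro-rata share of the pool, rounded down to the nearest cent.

After Jan 1: 97 on hand, pool $2,328.00 (≈ $24.0000 each)
After Jan 2: 279 on hand, pool $6,878.00 (≈ $24.6523 each)
After Jan 4: 455 on hand, pool $11,278.00 (≈ $24.7868 each)
Jan 6, sell 268: 268/455 × $11,278.00 → $6,642.86
After Jan 7: 232 on hand, pool $6,030.14 (≈ $25.9920 each)
After Jan 8: 384 on hand, pool $10,590.14 (≈ $27.5785 each)
Jan 10, sell 250: 250/384 × $10,590.14 → $6,894.62
After Jan 11: 261 on hand, pool $8,013.52 (≈ $30.7031 each)
Jan 12, sell 120: 120/261 × $8,013.52 → $3,684.37
After Jan 13: 491 on hand, pool $13,779.15 (≈ $28.0634 each)
Total COGS = $6,642.86 + $6,894.62 + $3,684.37 = $17,221.85
Ending inventory (cost pool remaining) = $13,779.15

COGS = $17,221.85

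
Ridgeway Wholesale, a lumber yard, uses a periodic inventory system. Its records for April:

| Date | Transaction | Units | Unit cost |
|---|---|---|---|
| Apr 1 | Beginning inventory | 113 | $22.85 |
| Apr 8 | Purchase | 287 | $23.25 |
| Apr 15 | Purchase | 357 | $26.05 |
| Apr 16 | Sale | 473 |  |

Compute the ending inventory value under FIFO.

Ending inventory = $7,398.20

Apr 16, 473 sold [FIFO — oldest first]: 113 @ $22.85 + 287 @ $23.25 + 73 @ $26.05 = $11,156.45
Ending inventory: 284 @ $26.05 = $7,398.20
Check: goods available $18,554.65 = COGS $11,156.45 + ending $7,398.20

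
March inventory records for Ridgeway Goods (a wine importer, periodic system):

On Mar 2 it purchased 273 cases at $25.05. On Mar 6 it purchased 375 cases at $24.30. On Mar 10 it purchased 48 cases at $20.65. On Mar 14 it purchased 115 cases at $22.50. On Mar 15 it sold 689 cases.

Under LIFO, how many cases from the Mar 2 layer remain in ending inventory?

122

Mar 15, 689 sold [LIFO — newest first]: 115 @ $22.50 + 48 @ $20.65 + 375 @ $24.30 + 151 @ $25.05 = $16,473.75
Ending inventory: 122 @ $25.05 = $3,056.10
Check: goods available $19,529.85 = COGS $16,473.75 + ending $3,056.10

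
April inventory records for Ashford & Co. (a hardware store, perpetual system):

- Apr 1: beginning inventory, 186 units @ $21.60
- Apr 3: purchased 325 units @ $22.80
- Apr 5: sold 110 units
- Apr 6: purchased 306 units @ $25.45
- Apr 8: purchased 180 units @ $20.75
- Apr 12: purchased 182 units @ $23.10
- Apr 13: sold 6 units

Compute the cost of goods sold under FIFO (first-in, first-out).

Apr 5, 110 sold [FIFO — oldest first]: 110 @ $21.60 = $2,376.00
Apr 13, 6 sold [FIFO — oldest first]: 6 @ $21.60 = $129.60
Total COGS = $2,376.00 + $129.60 = $2,505.60
Ending inventory: 70 @ $21.60 + 325 @ $22.80 + 306 @ $25.45 + 180 @ $20.75 + 182 @ $23.10 = $24,648.90
Check: goods available $27,154.50 = COGS $2,505.60 + ending $24,648.90

COGS = $2,505.60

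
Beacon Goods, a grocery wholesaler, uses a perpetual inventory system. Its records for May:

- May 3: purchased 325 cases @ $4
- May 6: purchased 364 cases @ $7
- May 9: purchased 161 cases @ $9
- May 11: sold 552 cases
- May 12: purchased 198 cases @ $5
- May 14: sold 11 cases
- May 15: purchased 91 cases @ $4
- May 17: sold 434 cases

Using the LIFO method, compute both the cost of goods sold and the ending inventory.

May 11, 552 sold [LIFO — newest first]: 161 @ $9 + 364 @ $7 + 27 @ $4 = $4,105
May 14, 11 sold [LIFO — newest first]: 11 @ $5 = $55
May 17, 434 sold [LIFO — newest first]: 91 @ $4 + 187 @ $5 + 156 @ $4 = $1,923
Total COGS = $4,105 + $55 + $1,923 = $6,083
Ending inventory: 142 @ $4 = $568

COGS = $6,083; ending inventory = $568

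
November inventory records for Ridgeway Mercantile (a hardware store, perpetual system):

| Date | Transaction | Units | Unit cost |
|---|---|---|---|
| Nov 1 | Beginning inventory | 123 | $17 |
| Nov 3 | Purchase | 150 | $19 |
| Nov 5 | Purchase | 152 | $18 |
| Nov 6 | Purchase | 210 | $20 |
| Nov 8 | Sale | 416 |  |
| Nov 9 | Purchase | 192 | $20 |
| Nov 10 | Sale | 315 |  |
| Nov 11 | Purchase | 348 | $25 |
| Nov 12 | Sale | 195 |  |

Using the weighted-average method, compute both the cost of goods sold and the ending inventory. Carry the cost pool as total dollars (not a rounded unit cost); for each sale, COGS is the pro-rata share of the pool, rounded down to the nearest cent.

After Nov 1: 123 on hand, pool $2,091.00 (≈ $17.0000 each)
After Nov 3: 273 on hand, pool $4,941.00 (≈ $18.0989 each)
After Nov 5: 425 on hand, pool $7,677.00 (≈ $18.0635 each)
After Nov 6: 635 on hand, pool $11,877.00 (≈ $18.7039 each)
Nov 8, sell 416: 416/635 × $11,877.00 → $7,780.83
After Nov 9: 411 on hand, pool $7,936.17 (≈ $19.3094 each)
Nov 10, sell 315: 315/411 × $7,936.17 → $6,082.46
After Nov 11: 444 on hand, pool $10,553.71 (≈ $23.7696 each)
Nov 12, sell 195: 195/444 × $10,553.71 → $4,635.07
Total COGS = $7,780.83 + $6,082.46 + $4,635.07 = $18,498.36
Ending inventory (cost pool remaining) = $5,918.64

COGS = $18,498.36; ending inventory = $5,918.64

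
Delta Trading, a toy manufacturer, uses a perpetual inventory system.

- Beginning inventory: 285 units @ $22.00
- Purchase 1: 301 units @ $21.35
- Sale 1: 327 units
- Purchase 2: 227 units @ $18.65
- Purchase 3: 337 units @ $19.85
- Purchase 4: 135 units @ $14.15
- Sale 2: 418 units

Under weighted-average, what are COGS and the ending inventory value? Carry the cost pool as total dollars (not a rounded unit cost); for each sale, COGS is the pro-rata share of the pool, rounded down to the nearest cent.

COGS = $15,132.75; ending inventory = $10,396.85

After Beginning: 285 on hand, pool $6,270.00 (≈ $22.0000 each)
After Purchase 1: 586 on hand, pool $12,696.35 (≈ $21.6661 each)
Sale 1, sell 327: 327/586 × $12,696.35 → $7,084.82
After Purchase 2: 486 on hand, pool $9,845.08 (≈ $20.2574 each)
After Purchase 3: 823 on hand, pool $16,534.53 (≈ $20.0906 each)
After Purchase 4: 958 on hand, pool $18,444.78 (≈ $19.2534 each)
Sale 2, sell 418: 418/958 × $18,444.78 → $8,047.93
Total COGS = $7,084.82 + $8,047.93 = $15,132.75
Ending inventory (cost pool remaining) = $10,396.85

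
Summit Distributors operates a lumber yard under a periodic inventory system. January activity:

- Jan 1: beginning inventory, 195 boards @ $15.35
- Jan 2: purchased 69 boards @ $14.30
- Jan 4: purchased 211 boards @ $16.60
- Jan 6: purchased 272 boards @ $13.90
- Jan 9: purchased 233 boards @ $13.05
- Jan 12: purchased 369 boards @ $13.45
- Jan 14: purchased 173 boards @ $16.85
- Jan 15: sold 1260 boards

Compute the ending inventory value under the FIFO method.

Ending inventory = $4,112.10

Jan 15, 1260 sold [FIFO — oldest first]: 195 @ $15.35 + 69 @ $14.30 + 211 @ $16.60 + 272 @ $13.90 + 233 @ $13.05 + 280 @ $13.45 = $18,070.00
Ending inventory: 89 @ $13.45 + 173 @ $16.85 = $4,112.10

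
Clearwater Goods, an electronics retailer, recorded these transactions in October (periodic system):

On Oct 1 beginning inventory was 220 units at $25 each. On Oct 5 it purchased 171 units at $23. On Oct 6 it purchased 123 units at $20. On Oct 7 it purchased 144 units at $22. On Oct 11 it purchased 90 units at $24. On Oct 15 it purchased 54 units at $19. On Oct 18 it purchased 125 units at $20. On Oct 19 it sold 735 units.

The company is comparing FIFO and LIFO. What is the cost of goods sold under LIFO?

FIFO COGS: 220 @ $25 + 171 @ $23 + 123 @ $20 + 144 @ $22 + 77 @ $24 = $16,909
LIFO COGS: 125 @ $20 + 54 @ $19 + 90 @ $24 + 144 @ $22 + 123 @ $20 + 171 @ $23 + 28 @ $25 = $15,947

COGS = $15,947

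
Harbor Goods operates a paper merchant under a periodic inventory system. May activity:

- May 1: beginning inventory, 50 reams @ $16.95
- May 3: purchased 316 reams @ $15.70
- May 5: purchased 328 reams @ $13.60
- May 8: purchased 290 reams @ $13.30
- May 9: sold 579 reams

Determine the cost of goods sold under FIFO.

May 9, 579 sold [FIFO — oldest first]: 50 @ $16.95 + 316 @ $15.70 + 213 @ $13.60 = $8,705.50
Ending inventory: 115 @ $13.60 + 290 @ $13.30 = $5,421.00

COGS = $8,705.50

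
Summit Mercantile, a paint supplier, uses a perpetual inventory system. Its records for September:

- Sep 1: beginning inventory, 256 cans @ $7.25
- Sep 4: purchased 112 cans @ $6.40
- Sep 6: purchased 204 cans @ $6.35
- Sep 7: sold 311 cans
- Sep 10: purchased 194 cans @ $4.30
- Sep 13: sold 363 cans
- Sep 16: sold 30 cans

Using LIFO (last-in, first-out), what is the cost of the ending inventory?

Sep 7, 311 sold [LIFO — newest first]: 204 @ $6.35 + 107 @ $6.40 = $1,980.20
Sep 13, 363 sold [LIFO — newest first]: 194 @ $4.30 + 5 @ $6.40 + 164 @ $7.25 = $2,055.20
Sep 16, 30 sold [LIFO — newest first]: 30 @ $7.25 = $217.50
Total COGS = $1,980.20 + $2,055.20 + $217.50 = $4,252.90
Ending inventory: 62 @ $7.25 = $449.50

Ending inventory = $449.50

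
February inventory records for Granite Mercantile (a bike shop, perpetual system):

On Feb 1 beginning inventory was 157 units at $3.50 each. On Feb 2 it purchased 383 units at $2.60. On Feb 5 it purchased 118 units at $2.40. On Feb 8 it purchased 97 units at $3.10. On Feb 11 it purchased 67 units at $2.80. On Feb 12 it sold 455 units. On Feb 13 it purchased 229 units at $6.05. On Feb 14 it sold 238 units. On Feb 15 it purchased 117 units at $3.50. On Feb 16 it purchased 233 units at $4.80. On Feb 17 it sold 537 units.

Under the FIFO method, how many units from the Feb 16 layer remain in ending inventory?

171

Feb 12, 455 sold [FIFO — oldest first]: 157 @ $3.50 + 298 @ $2.60 = $1,324.30
Feb 14, 238 sold [FIFO — oldest first]: 85 @ $2.60 + 118 @ $2.40 + 35 @ $3.10 = $612.70
Feb 17, 537 sold [FIFO — oldest first]: 62 @ $3.10 + 67 @ $2.80 + 229 @ $6.05 + 117 @ $3.50 + 62 @ $4.80 = $2,472.35
Total COGS = $1,324.30 + $612.70 + $2,472.35 = $4,409.35
Ending inventory: 171 @ $4.80 = $820.80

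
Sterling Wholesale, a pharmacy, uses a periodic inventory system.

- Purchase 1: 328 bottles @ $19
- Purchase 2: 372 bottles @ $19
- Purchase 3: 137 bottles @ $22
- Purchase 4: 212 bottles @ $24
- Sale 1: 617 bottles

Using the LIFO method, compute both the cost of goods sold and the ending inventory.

COGS = $13,194; ending inventory = $8,208

Sale 1 (617) [LIFO — newest first]: 212 @ $24 + 137 @ $22 + 268 @ $19 = $13,194
Ending inventory: 328 @ $19 + 104 @ $19 = $8,208
Check: goods available $21,402 = COGS $13,194 + ending $8,208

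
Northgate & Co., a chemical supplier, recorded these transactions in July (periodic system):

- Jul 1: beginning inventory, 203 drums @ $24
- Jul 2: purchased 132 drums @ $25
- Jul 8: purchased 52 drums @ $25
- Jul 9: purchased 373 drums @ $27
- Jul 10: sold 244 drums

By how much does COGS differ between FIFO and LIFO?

FIFO COGS: 203 @ $24 + 41 @ $25 = $5,897
LIFO COGS: 244 @ $27 = $6,588
Difference = |$5,897 − $6,588| = $691

$691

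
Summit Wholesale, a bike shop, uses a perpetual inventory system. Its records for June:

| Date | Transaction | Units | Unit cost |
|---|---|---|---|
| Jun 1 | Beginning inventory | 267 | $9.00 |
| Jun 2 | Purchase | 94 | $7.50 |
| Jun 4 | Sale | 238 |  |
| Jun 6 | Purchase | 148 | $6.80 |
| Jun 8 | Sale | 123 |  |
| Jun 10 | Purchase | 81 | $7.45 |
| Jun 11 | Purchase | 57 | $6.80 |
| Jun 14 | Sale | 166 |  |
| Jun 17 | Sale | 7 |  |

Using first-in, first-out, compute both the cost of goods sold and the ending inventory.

COGS = $4,300.65; ending inventory = $804.80

Jun 4, 238 sold [FIFO — oldest first]: 238 @ $9.00 = $2,142.00
Jun 8, 123 sold [FIFO — oldest first]: 29 @ $9.00 + 94 @ $7.50 = $966.00
Jun 14, 166 sold [FIFO — oldest first]: 148 @ $6.80 + 18 @ $7.45 = $1,140.50
Jun 17, 7 sold [FIFO — oldest first]: 7 @ $7.45 = $52.15
Total COGS = $2,142.00 + $966.00 + $1,140.50 + $52.15 = $4,300.65
Ending inventory: 56 @ $7.45 + 57 @ $6.80 = $804.80
Check: goods available $5,105.45 = COGS $4,300.65 + ending $804.80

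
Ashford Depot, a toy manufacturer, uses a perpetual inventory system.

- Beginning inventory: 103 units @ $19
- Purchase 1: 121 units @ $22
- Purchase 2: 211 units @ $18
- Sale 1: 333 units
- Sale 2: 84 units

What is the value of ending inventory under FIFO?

Sale 1 (333) [FIFO — oldest first]: 103 @ $19 + 121 @ $22 + 109 @ $18 = $6,581
Sale 2 (84) [FIFO — oldest first]: 84 @ $18 = $1,512
Total COGS = $6,581 + $1,512 = $8,093
Ending inventory: 18 @ $18 = $324
Check: goods available $8,417 = COGS $8,093 + ending $324

Ending inventory = $324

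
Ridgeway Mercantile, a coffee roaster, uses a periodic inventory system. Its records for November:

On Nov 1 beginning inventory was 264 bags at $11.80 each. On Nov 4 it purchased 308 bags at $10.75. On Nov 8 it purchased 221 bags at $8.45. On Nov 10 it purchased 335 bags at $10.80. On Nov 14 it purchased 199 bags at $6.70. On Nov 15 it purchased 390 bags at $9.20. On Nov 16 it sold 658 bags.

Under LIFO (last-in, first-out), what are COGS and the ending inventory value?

COGS = $5,666.50; ending inventory = $11,166.45

Nov 16, 658 sold [LIFO — newest first]: 390 @ $9.20 + 199 @ $6.70 + 69 @ $10.80 = $5,666.50
Ending inventory: 264 @ $11.80 + 308 @ $10.75 + 221 @ $8.45 + 266 @ $10.80 = $11,166.45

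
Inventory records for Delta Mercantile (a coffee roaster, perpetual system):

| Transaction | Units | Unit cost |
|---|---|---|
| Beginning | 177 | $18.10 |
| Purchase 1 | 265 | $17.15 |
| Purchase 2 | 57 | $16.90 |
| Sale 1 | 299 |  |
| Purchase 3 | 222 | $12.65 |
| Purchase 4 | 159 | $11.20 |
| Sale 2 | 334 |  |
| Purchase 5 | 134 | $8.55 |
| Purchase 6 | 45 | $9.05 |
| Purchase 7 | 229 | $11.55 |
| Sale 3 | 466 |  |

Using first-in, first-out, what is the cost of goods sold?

COGS = $15,315.80

Sale 1 (299) [FIFO — oldest first]: 177 @ $18.10 + 122 @ $17.15 = $5,296.00
Sale 2 (334) [FIFO — oldest first]: 143 @ $17.15 + 57 @ $16.90 + 134 @ $12.65 = $5,110.85
Sale 3 (466) [FIFO — oldest first]: 88 @ $12.65 + 159 @ $11.20 + 134 @ $8.55 + 45 @ $9.05 + 40 @ $11.55 = $4,908.95
Total COGS = $5,296.00 + $5,110.85 + $4,908.95 = $15,315.80
Ending inventory: 189 @ $11.55 = $2,182.95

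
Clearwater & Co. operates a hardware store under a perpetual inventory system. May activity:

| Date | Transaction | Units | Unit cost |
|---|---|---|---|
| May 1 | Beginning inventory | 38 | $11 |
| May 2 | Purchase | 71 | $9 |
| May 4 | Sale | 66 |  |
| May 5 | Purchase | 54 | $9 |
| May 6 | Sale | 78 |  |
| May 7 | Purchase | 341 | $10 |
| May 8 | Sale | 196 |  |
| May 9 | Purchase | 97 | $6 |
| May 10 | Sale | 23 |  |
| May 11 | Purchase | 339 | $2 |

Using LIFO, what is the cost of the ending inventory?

May 4, 66 sold [LIFO — newest first]: 66 @ $9 = $594
May 6, 78 sold [LIFO — newest first]: 54 @ $9 + 5 @ $9 + 19 @ $11 = $740
May 8, 196 sold [LIFO — newest first]: 196 @ $10 = $1,960
May 10, 23 sold [LIFO — newest first]: 23 @ $6 = $138
Total COGS = $594 + $740 + $1,960 + $138 = $3,432
Ending inventory: 19 @ $11 + 145 @ $10 + 74 @ $6 + 339 @ $2 = $2,781

Ending inventory = $2,781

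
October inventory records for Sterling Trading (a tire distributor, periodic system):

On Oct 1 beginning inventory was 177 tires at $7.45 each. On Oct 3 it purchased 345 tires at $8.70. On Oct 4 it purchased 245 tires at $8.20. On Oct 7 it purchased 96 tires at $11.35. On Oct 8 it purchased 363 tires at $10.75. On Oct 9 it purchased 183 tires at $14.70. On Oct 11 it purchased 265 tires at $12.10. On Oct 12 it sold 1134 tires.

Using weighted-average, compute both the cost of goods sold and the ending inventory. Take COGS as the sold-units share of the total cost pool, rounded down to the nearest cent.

COGS = $11,663.53; ending inventory = $5,554.07

Oct 12, sell 1134: 1134/1674 × $17,217.60 → $11,663.53
Ending inventory (cost pool remaining) = $5,554.07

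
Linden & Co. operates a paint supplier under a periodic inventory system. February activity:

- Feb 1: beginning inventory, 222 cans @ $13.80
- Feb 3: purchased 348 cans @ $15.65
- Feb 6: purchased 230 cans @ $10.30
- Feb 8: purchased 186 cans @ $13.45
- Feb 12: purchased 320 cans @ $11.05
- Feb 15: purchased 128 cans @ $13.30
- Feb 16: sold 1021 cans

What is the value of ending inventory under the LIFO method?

Ending inventory = $6,052.75

Feb 16, 1021 sold [LIFO — newest first]: 128 @ $13.30 + 320 @ $11.05 + 186 @ $13.45 + 230 @ $10.30 + 157 @ $15.65 = $12,566.15
Ending inventory: 222 @ $13.80 + 191 @ $15.65 = $6,052.75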